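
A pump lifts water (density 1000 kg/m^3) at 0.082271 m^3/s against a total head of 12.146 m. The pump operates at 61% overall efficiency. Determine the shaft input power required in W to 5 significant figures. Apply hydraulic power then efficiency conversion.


Approach: apply hydraulic power then efficiency conversion, P = rho*g*Q*H; P_in = P/eta.
Step 1 — hydraulic power (P = rho*g*Q*H):
  P = 1000 * 9.81 * 0.082271 * 12.146 = 9802.776 W
Step 2 — input power: P_in = P/eta = 9802.776 / 0.61 = 16070 W
Therefore the shaft input power required = 16070 W.


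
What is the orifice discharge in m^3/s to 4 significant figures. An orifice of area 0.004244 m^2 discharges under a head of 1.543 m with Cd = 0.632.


Approach: apply the orifice equation, Q = Cd*A*sqrt(2*g*h).
Q = 0.632 * 0.004244 * sqrt(2*9.81*1.543) = 0.01476 m^3/s
Therefore the orifice discharge = 0.01476 m^3/s.


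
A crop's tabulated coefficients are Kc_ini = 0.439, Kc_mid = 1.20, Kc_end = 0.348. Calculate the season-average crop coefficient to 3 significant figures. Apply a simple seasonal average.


Approach: apply a simple seasonal average, Kc_avg = (Kc_ini + Kc_mid + Kc_end)/3.
Kc_avg = (0.439 + 1.20 + 0.348)/3 = 0.662
Therefore the season-average crop coefficient = 0.662.


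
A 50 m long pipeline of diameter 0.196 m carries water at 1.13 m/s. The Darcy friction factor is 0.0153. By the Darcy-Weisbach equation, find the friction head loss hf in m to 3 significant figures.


Approach: apply the Darcy-Weisbach equation, hf = f*(L/D)*(v^2/(2g)).
hf = 0.0153 * (50/0.196) * (1.13^2 / (2*9.81))
hf = 0.254 m
Therefore the friction head loss hf = 0.254 m.


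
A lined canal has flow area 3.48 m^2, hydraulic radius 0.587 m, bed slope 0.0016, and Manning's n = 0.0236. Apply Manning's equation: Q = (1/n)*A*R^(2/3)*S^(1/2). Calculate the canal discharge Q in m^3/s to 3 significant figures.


Q = (1/0.0236) * 3.48 * 0.587^(2/3) * 0.0016^(1/2) = 4.14 m^3/s
Therefore the canal discharge Q = 4.14 m^3/s.


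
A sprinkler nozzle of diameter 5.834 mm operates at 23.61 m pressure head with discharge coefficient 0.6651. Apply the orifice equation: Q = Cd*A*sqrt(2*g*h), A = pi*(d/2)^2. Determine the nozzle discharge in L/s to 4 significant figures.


A = pi*(5.834e-3/2)^2 = 2.67315e-05 m^2
Q = 0.6651 * 2.67315e-05 * sqrt(2*9.81*23.61) * 1000 = 0.3827 L/s
Therefore the nozzle discharge = 0.3827 L/s.


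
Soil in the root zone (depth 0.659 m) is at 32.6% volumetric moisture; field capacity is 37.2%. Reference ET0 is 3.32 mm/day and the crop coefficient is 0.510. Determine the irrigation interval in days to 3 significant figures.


Approach: apply soil-water budget scheduling, SMD = (FC-theta)/100*depth*1000; ETc = ET0*Kc; interval = SMD/ETc.
Step 1 — soil moisture deficit:
  SMD = (37.2 - 32.6)/100 * 0.659 * 1000 = 30.314 mm
Step 2 — daily crop ET (ETc = ET0*Kc):
  ETc = 3.32 * 0.510 = 1.6932 mm/day
Step 3 — irrigation interval (SMD/ETc):
  interval = 30.314 / 1.6932 = 17.9 days
Therefore the irrigation interval = 17.9 days.


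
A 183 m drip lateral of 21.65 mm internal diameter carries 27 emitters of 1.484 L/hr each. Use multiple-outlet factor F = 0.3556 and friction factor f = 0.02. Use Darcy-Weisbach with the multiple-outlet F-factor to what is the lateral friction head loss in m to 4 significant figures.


Approach: apply Darcy-Weisbach with the multiple-outlet F-factor, Q = n*q/(3600*1000) m^3/s; v = Q/A; hf = F*f*(L/D)*(v^2/(2g)).
Q = 27*1.484/(3600*1000) = 1.11300e-05 m^3/s
A = pi*(21.65e-3/2)^2 = 3.68134e-04 m^2, so v = Q/A = 0.0302336 m/s
hf = 0.3556*0.02*(183/0.02165)*(0.0302336^2/(2*9.81)) = 0.002801 m
Therefore the lateral friction head loss = 0.002801 m.


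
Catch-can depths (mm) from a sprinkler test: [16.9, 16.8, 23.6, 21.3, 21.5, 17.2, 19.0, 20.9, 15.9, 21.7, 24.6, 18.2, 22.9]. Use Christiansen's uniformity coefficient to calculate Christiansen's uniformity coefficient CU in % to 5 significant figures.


Approach: apply Christiansen's uniformity coefficient, CU = (1 - mean_abs_deviation/mean)*100.
mean = 20.03846 mm
mean |d_i - mean| = 2.497041 mm
CU = (1 - 2.497041/20.03846)*100 = 87.539 %
Therefore Christiansen's uniformity coefficient CU = 87.539 %.


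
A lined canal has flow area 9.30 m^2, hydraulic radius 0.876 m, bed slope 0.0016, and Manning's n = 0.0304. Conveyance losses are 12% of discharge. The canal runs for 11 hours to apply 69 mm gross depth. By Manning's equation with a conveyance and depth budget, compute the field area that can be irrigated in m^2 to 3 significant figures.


Approach: apply Manning's equation with a conveyance and depth budget, Q = (1/n)*A*R^(2/3)*S^(1/2); Q_field = Q*(1-loss); Area = Q_field*t/(d/1000).
Step 1 — canal discharge (Manning's equation):
  Q = (1/0.0304) * 9.30 * 0.876^(2/3) * 0.0016^(1/2) = 11.203 m^3/s
Step 2 — delivered flow: Q_field = 11.203*(1 - 12/100) = 9.8587 m^3/s
Step 3 — volume delivered: V = 9.8587 * 11*3600 = 390410 m^3
Step 4 — area served: A = V / (depth/1000) = 390410 / 0.069 = 5660000 m^2
Therefore the field area that can be irrigated = 5660000 m^2.


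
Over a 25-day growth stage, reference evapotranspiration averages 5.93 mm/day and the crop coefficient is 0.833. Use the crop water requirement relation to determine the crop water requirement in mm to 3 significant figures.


Approach: apply the crop water requirement relation, CWR = ET0 * Kc * days.
CWR = 5.93 * 0.833 * 25 = 123 mm
Therefore the crop water requirement = 123 mm.


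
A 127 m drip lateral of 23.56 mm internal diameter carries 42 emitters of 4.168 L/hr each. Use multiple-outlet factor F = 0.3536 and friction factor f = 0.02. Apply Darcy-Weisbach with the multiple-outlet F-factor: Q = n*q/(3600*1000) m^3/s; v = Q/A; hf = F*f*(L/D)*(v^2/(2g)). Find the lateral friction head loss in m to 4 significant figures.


Q = 42*4.168/(3600*1000) = 4.86267e-05 m^3/s
A = pi*(23.56e-3/2)^2 = 4.35954e-04 m^2, so v = Q/A = 0.111541 m/s
hf = 0.3536*0.02*(127/0.02356)*(0.111541^2/(2*9.81)) = 0.02417 m
Therefore the lateral friction head loss = 0.02417 m.


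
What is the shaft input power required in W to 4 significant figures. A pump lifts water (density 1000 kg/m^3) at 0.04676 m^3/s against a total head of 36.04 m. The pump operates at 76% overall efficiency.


Approach: apply hydraulic power then efficiency conversion, P = rho*g*Q*H; P_in = P/eta.
Step 1 — hydraulic power (P = rho*g*Q*H):
  P = 1000 * 9.81 * 0.04676 * 36.04 = 16532.1 W
Step 2 — input power: P_in = P/eta = 16532.1 / 0.76 = 21750 W
Therefore the shaft input power required = 21750 W.


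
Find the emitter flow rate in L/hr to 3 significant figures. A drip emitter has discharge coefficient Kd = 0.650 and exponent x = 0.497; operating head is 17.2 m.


Approach: apply the emitter characteristic equation, q = Kd * h^x.
q = 0.650 * 17.2^0.497 = 2.67 L/hr
Therefore the emitter flow rate = 2.67 L/hr.


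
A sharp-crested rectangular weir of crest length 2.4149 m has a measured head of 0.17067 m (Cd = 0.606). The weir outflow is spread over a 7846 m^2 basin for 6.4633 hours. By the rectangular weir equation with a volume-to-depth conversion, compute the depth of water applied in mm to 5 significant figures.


Approach: apply the rectangular weir equation with a volume-to-depth conversion, Q = (2/3)*Cd*L*sqrt(2g)*H^1.5; d = Q*t/A * 1000.
Step 1 — weir discharge:
  Q = (2/3)*0.606*2.4149*sqrt(2*9.81)*0.17067^1.5 = 0.3046953 m^3/s
Step 2 — volume: V = 0.3046953 * 6.4633*3600 = 7089.614 m^3
Step 3 — depth: d = V/A * 1000 = 7089.614/7846 * 1000 = 903.60 mm
Therefore the depth of water applied = 903.60 mm.


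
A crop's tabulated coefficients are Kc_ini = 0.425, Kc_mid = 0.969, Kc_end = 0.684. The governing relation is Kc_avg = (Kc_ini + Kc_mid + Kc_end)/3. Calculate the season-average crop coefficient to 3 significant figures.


Kc_avg = (0.425 + 0.969 + 0.684)/3 = 0.693
Therefore the season-average crop coefficient = 0.693.


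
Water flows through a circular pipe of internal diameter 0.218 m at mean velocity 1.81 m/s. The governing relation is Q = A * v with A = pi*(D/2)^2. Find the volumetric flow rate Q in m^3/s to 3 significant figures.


A = pi*(0.218/2)^2 = 0.037325 m^2
Q = 0.037325 * 1.81 = 0.0676 m^3/s
Therefore the volumetric flow rate Q = 0.0676 m^3/s.


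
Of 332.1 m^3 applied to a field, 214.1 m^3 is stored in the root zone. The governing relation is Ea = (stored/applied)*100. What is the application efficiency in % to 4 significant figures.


Ea = (214.1/332.1)*100 = 64.47 %
Therefore the application efficiency = 64.47 %.


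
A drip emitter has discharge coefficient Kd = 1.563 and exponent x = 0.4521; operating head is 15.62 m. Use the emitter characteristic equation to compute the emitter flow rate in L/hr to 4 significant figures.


Approach: apply the emitter characteristic equation, q = Kd * h^x.
q = 1.563 * 15.62^0.4521 = 5.415 L/hr
Therefore the emitter flow rate = 5.415 L/hr.


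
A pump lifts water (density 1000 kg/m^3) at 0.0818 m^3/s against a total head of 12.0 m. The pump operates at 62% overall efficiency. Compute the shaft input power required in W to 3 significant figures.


Approach: apply hydraulic power then efficiency conversion, P = rho*g*Q*H; P_in = P/eta.
Step 1 — hydraulic power (P = rho*g*Q*H):
  P = 1000 * 9.81 * 0.0818 * 12.0 = 9629.5 W
Step 2 — input power: P_in = P/eta = 9629.5 / 0.62 = 15500 W
Therefore the shaft input power required = 15500 W.


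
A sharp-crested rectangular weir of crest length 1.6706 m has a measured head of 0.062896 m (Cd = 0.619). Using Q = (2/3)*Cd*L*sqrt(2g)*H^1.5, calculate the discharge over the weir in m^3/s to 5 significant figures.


Q = (2/3)*0.619*1.6706*sqrt(2*9.81)*0.062896^1.5 = 0.048168 m^3/s
Therefore the discharge over the weir = 0.048168 m^3/s.


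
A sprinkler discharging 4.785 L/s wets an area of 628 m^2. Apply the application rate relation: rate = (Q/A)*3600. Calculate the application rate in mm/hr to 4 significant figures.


rate = (4.785 / 628) * 3600 = 27.43 mm/hr
Therefore the application rate = 27.43 mm/hr.


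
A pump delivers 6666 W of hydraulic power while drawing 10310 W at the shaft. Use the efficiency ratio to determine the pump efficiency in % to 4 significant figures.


Approach: apply the efficiency ratio, eta = (P_out/P_in)*100.
eta = (6666 / 10310) * 100 = 64.66 %
Therefore the pump efficiency = 64.66 %.


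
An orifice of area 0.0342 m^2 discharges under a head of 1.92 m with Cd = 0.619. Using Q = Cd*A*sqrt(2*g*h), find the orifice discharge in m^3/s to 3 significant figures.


Q = 0.619 * 0.0342 * sqrt(2*9.81*1.92) = 0.130 m^3/s
Therefore the orifice discharge = 0.130 m^3/s.


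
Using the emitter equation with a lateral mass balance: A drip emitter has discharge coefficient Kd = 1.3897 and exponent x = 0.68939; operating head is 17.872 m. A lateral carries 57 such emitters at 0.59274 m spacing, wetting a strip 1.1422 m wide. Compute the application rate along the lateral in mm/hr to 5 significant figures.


Approach: apply the emitter equation with a lateral mass balance, q = Kd*h^x; Q = n*q; rate = Q/(n*spacing*width).
Step 1 — single emitter flow (q = Kd*h^x):
  q = 1.3897 * 17.872^0.68939 = 10.14277 L/hr
Step 2 — total lateral flow: Q = 57 * 10.14277 = 578.1381 L/hr
Step 3 — wetted area: A = 57 * 0.59274 * 1.1422 = 38.59057 m^2
Step 4 — application rate: Q/A = 578.1381/38.59057 = 14.981 mm/hr
Therefore the application rate along the lateral = 14.981 mm/hr.


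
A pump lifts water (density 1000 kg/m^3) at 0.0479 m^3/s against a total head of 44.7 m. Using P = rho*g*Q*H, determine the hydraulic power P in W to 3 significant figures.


P = 1000 * 9.81 * 0.0479 * 44.7 = 21000 W
Therefore the hydraulic power P = 21000 W.


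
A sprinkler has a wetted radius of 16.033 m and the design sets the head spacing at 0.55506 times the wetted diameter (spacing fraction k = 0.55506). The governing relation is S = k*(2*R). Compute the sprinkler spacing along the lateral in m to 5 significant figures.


S = 0.55506 * (2 * 16.033) = 17.799 m
Therefore the sprinkler spacing along the lateral = 17.799 m.


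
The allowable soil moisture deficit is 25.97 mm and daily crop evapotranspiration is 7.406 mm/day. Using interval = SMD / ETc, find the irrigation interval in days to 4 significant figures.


interval = 25.97 / 7.406 = 3.507 days
Therefore the irrigation interval = 3.507 days.


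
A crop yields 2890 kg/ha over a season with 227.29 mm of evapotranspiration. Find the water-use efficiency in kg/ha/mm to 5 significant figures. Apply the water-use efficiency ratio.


Approach: apply the water-use efficiency ratio, WUE = yield/ET.
WUE = 2890 / 227.29 = 12.715 kg/ha/mm
Therefore the water-use efficiency = 12.715 kg/ha/mm.


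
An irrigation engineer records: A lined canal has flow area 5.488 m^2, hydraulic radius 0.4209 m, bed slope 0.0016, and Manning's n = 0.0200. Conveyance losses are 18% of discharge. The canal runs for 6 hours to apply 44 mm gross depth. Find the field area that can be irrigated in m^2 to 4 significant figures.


Approach: apply Manning's equation with a conveyance and depth budget, Q = (1/n)*A*R^(2/3)*S^(1/2); Q_field = Q*(1-loss); Area = Q_field*t/(d/1000).
Step 1 — canal discharge (Manning's equation):
  Q = (1/0.0200) * 5.488 * 0.4209^(2/3) * 0.0016^(1/2) = 6.16448 m^3/s
Step 2 — delivered flow: Q_field = 6.16448*(1 - 18/100) = 5.05488 m^3/s
Step 3 — volume delivered: V = 5.05488 * 6*3600 = 109185 m^3
Step 4 — area served: A = V / (depth/1000) = 109185 / 0.044 = 2481000 m^2
Therefore the field area that can be irrigated = 2481000 m^2.


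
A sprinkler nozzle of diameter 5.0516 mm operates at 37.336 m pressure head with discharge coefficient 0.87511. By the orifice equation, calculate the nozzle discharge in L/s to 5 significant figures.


Approach: apply the orifice equation, Q = Cd*A*sqrt(2*g*h), A = pi*(d/2)^2.
A = pi*(5.0516e-3/2)^2 = 2.004231e-05 m^2
Q = 0.87511 * 2.004231e-05 * sqrt(2*9.81*37.336) * 1000 = 0.47471 L/s
Therefore the nozzle discharge = 0.47471 L/s.


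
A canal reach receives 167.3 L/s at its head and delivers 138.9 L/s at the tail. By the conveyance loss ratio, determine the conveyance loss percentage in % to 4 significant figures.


Approach: apply the conveyance loss ratio, loss% = ((Q_head - Q_tail)/Q_head)*100.
loss = ((167.3 - 138.9)/167.3)*100 = 16.98 %
Therefore the conveyance loss percentage = 16.98 %.


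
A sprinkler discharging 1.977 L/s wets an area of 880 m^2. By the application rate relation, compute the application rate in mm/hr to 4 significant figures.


Approach: apply the application rate relation, rate = (Q/A)*3600.
rate = (1.977 / 880) * 3600 = 8.088 mm/hr
Therefore the application rate = 8.088 mm/hr.


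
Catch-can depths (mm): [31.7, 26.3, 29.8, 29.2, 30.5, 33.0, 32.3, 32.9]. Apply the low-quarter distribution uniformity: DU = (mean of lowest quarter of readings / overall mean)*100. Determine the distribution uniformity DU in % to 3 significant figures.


sorted lowest 2 of 8: [26.3, 29.2] -> mean = 27.750 mm
overall mean = 30.712 mm
DU = (27.750/30.712)*100 = 90.4 %
Therefore the distribution uniformity DU = 90.4 %.


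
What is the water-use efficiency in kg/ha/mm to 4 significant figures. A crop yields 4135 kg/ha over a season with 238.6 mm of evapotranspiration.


Approach: apply the water-use efficiency ratio, WUE = yield/ET.
WUE = 4135 / 238.6 = 17.33 kg/ha/mm
Therefore the water-use efficiency = 17.33 kg/ha/mm.


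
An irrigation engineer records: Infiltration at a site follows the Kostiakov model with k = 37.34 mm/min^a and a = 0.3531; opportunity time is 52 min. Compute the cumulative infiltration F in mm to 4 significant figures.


Approach: apply the Kostiakov infiltration equation, F = k*t^a.
F = 37.34 * 52^0.3531 = 150.7 mm
Therefore the cumulative infiltration F = 150.7 mm.


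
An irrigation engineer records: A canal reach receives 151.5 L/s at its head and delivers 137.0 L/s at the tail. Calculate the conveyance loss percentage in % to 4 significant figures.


Approach: apply the conveyance loss ratio, loss% = ((Q_head - Q_tail)/Q_head)*100.
loss = ((151.5 - 137.0)/151.5)*100 = 9.571 %
Therefore the conveyance loss percentage = 9.571 %.


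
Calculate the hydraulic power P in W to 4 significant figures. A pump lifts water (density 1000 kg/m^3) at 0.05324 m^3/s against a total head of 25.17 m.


Approach: apply the hydraulic power relation, P = rho*g*Q*H.
P = 1000 * 9.81 * 0.05324 * 25.17 = 13150 W
Therefore the hydraulic power P = 13150 W.


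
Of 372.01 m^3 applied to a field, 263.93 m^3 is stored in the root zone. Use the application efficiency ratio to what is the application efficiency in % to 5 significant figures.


Approach: apply the application efficiency ratio, Ea = (stored/applied)*100.
Ea = (263.93/372.01)*100 = 70.947 %
Therefore the application efficiency = 70.947 %.


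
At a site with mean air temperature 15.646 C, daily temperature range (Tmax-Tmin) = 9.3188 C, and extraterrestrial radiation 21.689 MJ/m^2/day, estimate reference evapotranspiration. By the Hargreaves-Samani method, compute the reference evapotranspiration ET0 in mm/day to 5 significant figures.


Approach: apply the Hargreaves-Samani method, ET0 = 0.0023*(Tmean+17.8)*sqrt(Tmax-Tmin)*0.408*Ra.
ET0 = 0.0023*(15.646+17.8)*sqrt(9.3188)*0.408*21.689 = 2.0780 mm/day
Therefore the reference evapotranspiration ET0 = 2.0780 mm/day.


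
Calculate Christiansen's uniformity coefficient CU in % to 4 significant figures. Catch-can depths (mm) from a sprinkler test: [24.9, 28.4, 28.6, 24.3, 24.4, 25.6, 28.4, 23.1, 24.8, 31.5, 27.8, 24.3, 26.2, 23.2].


Approach: apply Christiansen's uniformity coefficient, CU = (1 - mean_abs_deviation/mean)*100.
mean = 26.1071 mm
mean |d_i - mean| = 2.03673 mm
CU = (1 - 2.03673/26.1071)*100 = 92.20 %
Therefore Christiansen's uniformity coefficient CU = 92.20 %.


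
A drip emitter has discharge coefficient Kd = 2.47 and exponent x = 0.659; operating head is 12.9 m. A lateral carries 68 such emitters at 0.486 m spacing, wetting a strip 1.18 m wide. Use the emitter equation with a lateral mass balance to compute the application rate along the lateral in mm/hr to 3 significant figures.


Approach: apply the emitter equation with a lateral mass balance, q = Kd*h^x; Q = n*q; rate = Q/(n*spacing*width).
Step 1 — single emitter flow (q = Kd*h^x):
  q = 2.47 * 12.9^0.659 = 13.322 L/hr
Step 2 — total lateral flow: Q = 68 * 13.322 = 905.91 L/hr
Step 3 — wetted area: A = 68 * 0.486 * 1.18 = 38.997 m^2
Step 4 — application rate: Q/A = 905.91/38.997 = 23.2 mm/hr
Therefore the application rate along the lateral = 23.2 mm/hr.


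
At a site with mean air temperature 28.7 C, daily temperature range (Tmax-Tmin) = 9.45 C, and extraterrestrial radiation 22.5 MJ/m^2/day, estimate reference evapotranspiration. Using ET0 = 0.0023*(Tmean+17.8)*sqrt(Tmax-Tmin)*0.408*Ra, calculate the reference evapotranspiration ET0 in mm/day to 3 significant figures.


ET0 = 0.0023*(28.7+17.8)*sqrt(9.45)*0.408*22.5 = 3.02 mm/day
Therefore the reference evapotranspiration ET0 = 3.02 mm/day.


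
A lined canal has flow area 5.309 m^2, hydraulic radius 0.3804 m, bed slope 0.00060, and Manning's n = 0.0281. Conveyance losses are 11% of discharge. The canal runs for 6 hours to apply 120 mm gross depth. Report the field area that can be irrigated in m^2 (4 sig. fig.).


Approach: apply Manning's equation with a conveyance and depth budget, Q = (1/n)*A*R^(2/3)*S^(1/2); Q_field = Q*(1-loss); Area = Q_field*t/(d/1000).
Step 1 — canal discharge (Manning's equation):
  Q = (1/0.0281) * 5.309 * 0.3804^(2/3) * 0.00060^(1/2) = 2.42964 m^3/s
Step 2 — delivered flow: Q_field = 2.42964*(1 - 11/100) = 2.16238 m^3/s
Step 3 — volume delivered: V = 2.16238 * 6*3600 = 46707.4 m^3
Step 4 — area served: A = V / (depth/1000) = 46707.4 / 0.12 = 389200 m^2
Therefore the field area that can be irrigated = 389200 m^2.


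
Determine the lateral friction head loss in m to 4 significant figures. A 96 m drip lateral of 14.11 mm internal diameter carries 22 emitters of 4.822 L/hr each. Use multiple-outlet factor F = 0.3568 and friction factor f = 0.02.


Approach: apply Darcy-Weisbach with the multiple-outlet F-factor, Q = n*q/(3600*1000) m^3/s; v = Q/A; hf = F*f*(L/D)*(v^2/(2g)).
Q = 22*4.822/(3600*1000) = 2.94678e-05 m^3/s
A = pi*(14.11e-3/2)^2 = 1.56367e-04 m^2, so v = Q/A = 0.188453 m/s
hf = 0.3568*0.02*(96/0.01411)*(0.188453^2/(2*9.81)) = 0.08788 m
Therefore the lateral friction head loss = 0.08788 m.


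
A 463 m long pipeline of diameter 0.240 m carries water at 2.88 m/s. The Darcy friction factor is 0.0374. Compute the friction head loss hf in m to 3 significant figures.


Approach: apply the Darcy-Weisbach equation, hf = f*(L/D)*(v^2/(2g)).
hf = 0.0374 * (463/0.240) * (2.88^2 / (2*9.81))
hf = 30.5 m
Therefore the friction head loss hf = 30.5 m.


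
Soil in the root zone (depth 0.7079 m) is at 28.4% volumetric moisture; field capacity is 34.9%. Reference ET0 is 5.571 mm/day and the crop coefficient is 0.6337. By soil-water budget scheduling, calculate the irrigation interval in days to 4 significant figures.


Approach: apply soil-water budget scheduling, SMD = (FC-theta)/100*depth*1000; ETc = ET0*Kc; interval = SMD/ETc.
Step 1 — soil moisture deficit:
  SMD = (34.9 - 28.4)/100 * 0.7079 * 1000 = 46.0135 mm
Step 2 — daily crop ET (ETc = ET0*Kc):
  ETc = 5.571 * 0.6337 = 3.53034 mm/day
Step 3 — irrigation interval (SMD/ETc):
  interval = 46.0135 / 3.53034 = 13.03 days
Therefore the irrigation interval = 13.03 days.


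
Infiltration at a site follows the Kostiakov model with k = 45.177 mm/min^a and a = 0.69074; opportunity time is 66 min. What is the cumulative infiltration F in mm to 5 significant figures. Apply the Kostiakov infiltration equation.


Approach: apply the Kostiakov infiltration equation, F = k*t^a.
F = 45.177 * 66^0.69074 = 816.11 mm
Therefore the cumulative infiltration F = 816.11 mm.


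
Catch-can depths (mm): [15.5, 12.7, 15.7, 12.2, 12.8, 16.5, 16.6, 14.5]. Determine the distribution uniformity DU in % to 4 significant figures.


Approach: apply the low-quarter distribution uniformity, DU = (mean of lowest quarter of readings / overall mean)*100.
sorted lowest 2 of 8: [12.2, 12.7] -> mean = 12.4500 mm
overall mean = 14.5625 mm
DU = (12.4500/14.5625)*100 = 85.49 %
Therefore the distribution uniformity DU = 85.49 %.


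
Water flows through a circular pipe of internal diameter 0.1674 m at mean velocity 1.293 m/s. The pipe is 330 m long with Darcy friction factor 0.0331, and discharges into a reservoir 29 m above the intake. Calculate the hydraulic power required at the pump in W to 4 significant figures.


Approach: apply continuity + Darcy-Weisbach + hydraulic power, Q = A*v; hf = f*(L/D)*(v^2/(2g)); H = static + hf; P = rho*g*Q*H.
Step 1 — flow rate (continuity, Q = A*v):
  A = pi*(0.1674/2)^2 = 0.0220090 m^2
  Q = 0.0220090 * 1.293 = 0.0284577 m^3/s
Step 2 — friction head loss (Darcy-Weisbach):
  hf = 0.0331 * (330/0.1674) * (1.293^2 / (2*9.81))
  hf = 5.56012 m
Step 3 — total head: H = 29 + 5.56012 = 34.5601 m
Step 4 — hydraulic power (P = rho*g*Q*H):
  P = 1000 * 9.81 * 0.0284577 * 34.5601 = 9648 W
Therefore the hydraulic power required at the pump = 9648 W.


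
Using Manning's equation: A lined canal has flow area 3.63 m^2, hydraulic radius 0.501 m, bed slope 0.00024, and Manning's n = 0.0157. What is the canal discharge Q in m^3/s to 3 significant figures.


Approach: apply Manning's equation, Q = (1/n)*A*R^(2/3)*S^(1/2).
Q = (1/0.0157) * 3.63 * 0.501^(2/3) * 0.00024^(1/2) = 2.26 m^3/s
Therefore the canal discharge Q = 2.26 m^3/s.


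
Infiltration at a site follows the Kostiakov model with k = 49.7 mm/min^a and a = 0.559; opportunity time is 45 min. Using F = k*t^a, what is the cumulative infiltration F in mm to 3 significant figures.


F = 49.7 * 45^0.559 = 417 mm
Therefore the cumulative infiltration F = 417 mm.


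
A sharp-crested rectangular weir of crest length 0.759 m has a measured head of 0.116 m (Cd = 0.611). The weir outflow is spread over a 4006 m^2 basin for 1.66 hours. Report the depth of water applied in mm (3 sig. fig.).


Approach: apply the rectangular weir equation with a volume-to-depth conversion, Q = (2/3)*Cd*L*sqrt(2g)*H^1.5; d = Q*t/A * 1000.
Step 1 — weir discharge:
  Q = (2/3)*0.611*0.759*sqrt(2*9.81)*0.116^1.5 = 0.054104 m^3/s
Step 2 — volume: V = 0.054104 * 1.66*3600 = 323.32 m^3
Step 3 — depth: d = V/A * 1000 = 323.32/4006 * 1000 = 80.7 mm
Therefore the depth of water applied = 80.7 mm.


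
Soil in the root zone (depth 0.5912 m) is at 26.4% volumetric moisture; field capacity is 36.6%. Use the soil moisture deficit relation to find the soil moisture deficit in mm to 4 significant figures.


Approach: apply the soil moisture deficit relation, SMD = (FC - theta)/100 * depth * 1000.
SMD = (36.6 - 26.4)/100 * 0.5912 * 1000 = 60.30 mm
Therefore the soil moisture deficit = 60.30 mm.


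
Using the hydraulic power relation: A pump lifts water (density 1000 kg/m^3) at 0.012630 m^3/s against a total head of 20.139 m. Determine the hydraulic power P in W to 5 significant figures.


Approach: apply the hydraulic power relation, P = rho*g*Q*H.
P = 1000 * 9.81 * 0.012630 * 20.139 = 2495.2 W
Therefore the hydraulic power P = 2495.2 W.


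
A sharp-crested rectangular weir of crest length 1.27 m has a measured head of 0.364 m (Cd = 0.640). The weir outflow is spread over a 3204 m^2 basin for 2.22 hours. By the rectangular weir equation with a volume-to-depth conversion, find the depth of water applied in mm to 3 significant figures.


Approach: apply the rectangular weir equation with a volume-to-depth conversion, Q = (2/3)*Cd*L*sqrt(2g)*H^1.5; d = Q*t/A * 1000.
Step 1 — weir discharge:
  Q = (2/3)*0.640*1.27*sqrt(2*9.81)*0.364^1.5 = 0.52710 m^3/s
Step 2 — volume: V = 0.52710 * 2.22*3600 = 4212.6 m^3
Step 3 — depth: d = V/A * 1000 = 4212.6/3204 * 1000 = 1310 mm
Therefore the depth of water applied = 1310 mm.


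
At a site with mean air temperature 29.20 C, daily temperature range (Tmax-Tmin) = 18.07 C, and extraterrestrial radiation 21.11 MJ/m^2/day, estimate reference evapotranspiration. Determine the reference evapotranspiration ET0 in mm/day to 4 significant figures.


Approach: apply the Hargreaves-Samani method, ET0 = 0.0023*(Tmean+17.8)*sqrt(Tmax-Tmin)*0.408*Ra.
ET0 = 0.0023*(29.20+17.8)*sqrt(18.07)*0.408*21.11 = 3.958 mm/day
Therefore the reference evapotranspiration ET0 = 3.958 mm/day.


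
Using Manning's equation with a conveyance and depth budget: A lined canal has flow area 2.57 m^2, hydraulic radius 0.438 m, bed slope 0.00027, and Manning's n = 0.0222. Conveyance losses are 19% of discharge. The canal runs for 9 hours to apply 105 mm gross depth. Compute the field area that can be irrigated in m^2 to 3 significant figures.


Approach: apply Manning's equation with a conveyance and depth budget, Q = (1/n)*A*R^(2/3)*S^(1/2); Q_field = Q*(1-loss); Area = Q_field*t/(d/1000).
Step 1 — canal discharge (Manning's equation):
  Q = (1/0.0222) * 2.57 * 0.438^(2/3) * 0.00027^(1/2) = 1.0971 m^3/s
Step 2 — delivered flow: Q_field = 1.0971*(1 - 19/100) = 0.88865 m^3/s
Step 3 — volume delivered: V = 0.88865 * 9*3600 = 28792 m^3
Step 4 — area served: A = V / (depth/1000) = 28792 / 0.105 = 274000 m^2
Therefore the field area that can be irrigated = 274000 m^2.


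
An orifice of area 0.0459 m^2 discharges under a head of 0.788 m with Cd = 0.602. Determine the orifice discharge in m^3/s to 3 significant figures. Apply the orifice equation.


Approach: apply the orifice equation, Q = Cd*A*sqrt(2*g*h).
Q = 0.602 * 0.0459 * sqrt(2*9.81*0.788) = 0.109 m^3/s
Therefore the orifice discharge = 0.109 m^3/s.


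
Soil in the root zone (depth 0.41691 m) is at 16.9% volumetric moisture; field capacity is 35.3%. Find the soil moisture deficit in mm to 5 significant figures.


Approach: apply the soil moisture deficit relation, SMD = (FC - theta)/100 * depth * 1000.
SMD = (35.3 - 16.9)/100 * 0.41691 * 1000 = 76.711 mm
Therefore the soil moisture deficit = 76.711 mm.


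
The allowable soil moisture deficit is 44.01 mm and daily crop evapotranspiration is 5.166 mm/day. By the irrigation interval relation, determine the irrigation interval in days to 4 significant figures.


Approach: apply the irrigation interval relation, interval = SMD / ETc.
interval = 44.01 / 5.166 = 8.519 days
Therefore the irrigation interval = 8.519 days.


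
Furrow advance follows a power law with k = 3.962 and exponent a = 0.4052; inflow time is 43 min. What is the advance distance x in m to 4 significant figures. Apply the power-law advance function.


Approach: apply the power-law advance function, x = k*t^a.
x = 3.962 * 43^0.4052 = 18.19 m
Therefore the advance distance x = 18.19 m.


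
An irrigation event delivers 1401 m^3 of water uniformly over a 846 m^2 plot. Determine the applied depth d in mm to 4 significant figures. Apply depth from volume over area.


Approach: apply depth from volume over area, d = (V/A)*1000.
d = (1401 / 846) * 1000 = 1656 mm
Therefore the applied depth d = 1656 mm.


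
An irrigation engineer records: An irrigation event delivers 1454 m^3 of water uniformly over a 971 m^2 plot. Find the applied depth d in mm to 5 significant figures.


Approach: apply depth from volume over area, d = (V/A)*1000.
d = (1454 / 971) * 1000 = 1497.4 mm
Therefore the applied depth d = 1497.4 mm.


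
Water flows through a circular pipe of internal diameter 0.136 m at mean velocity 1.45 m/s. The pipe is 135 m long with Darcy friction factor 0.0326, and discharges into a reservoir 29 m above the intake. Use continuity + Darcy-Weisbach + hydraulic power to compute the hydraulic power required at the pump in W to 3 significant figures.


Approach: apply continuity + Darcy-Weisbach + hydraulic power, Q = A*v; hf = f*(L/D)*(v^2/(2g)); H = static + hf; P = rho*g*Q*H.
Step 1 — flow rate (continuity, Q = A*v):
  A = pi*(0.136/2)^2 = 0.014527 m^2
  Q = 0.014527 * 1.45 = 0.021064 m^3/s
Step 2 — friction head loss (Darcy-Weisbach):
  hf = 0.0326 * (135/0.136) * (1.45^2 / (2*9.81))
  hf = 3.4678 m
Step 3 — total head: H = 29 + 3.4678 = 32.468 m
Step 4 — hydraulic power (P = rho*g*Q*H):
  P = 1000 * 9.81 * 0.021064 * 32.468 = 6710 W
Therefore the hydraulic power required at the pump = 6710 W.


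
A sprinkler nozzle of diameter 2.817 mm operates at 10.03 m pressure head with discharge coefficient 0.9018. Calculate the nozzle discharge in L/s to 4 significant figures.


Approach: apply the orifice equation, Q = Cd*A*sqrt(2*g*h), A = pi*(d/2)^2.
A = pi*(2.817e-3/2)^2 = 6.23252e-06 m^2
Q = 0.9018 * 6.23252e-06 * sqrt(2*9.81*10.03) * 1000 = 0.07884 L/s
Therefore the nozzle discharge = 0.07884 L/s.


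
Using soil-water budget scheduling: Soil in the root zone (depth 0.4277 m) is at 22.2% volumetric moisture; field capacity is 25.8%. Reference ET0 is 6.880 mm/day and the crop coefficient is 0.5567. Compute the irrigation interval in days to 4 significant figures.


Approach: apply soil-water budget scheduling, SMD = (FC-theta)/100*depth*1000; ETc = ET0*Kc; interval = SMD/ETc.
Step 1 — soil moisture deficit:
  SMD = (25.8 - 22.2)/100 * 0.4277 * 1000 = 15.3972 mm
Step 2 — daily crop ET (ETc = ET0*Kc):
  ETc = 6.880 * 0.5567 = 3.83010 mm/day
Step 3 — irrigation interval (SMD/ETc):
  interval = 15.3972 / 3.83010 = 4.020 days
Therefore the irrigation interval = 4.020 days.


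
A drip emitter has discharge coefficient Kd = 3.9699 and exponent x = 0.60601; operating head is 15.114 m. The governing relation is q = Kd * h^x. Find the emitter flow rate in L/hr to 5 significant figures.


q = 3.9699 * 15.114^0.60601 = 20.582 L/hr
Therefore the emitter flow rate = 20.582 L/hr.


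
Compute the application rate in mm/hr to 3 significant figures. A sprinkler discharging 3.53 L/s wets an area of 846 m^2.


Approach: apply the application rate relation, rate = (Q/A)*3600.
rate = (3.53 / 846) * 3600 = 15.0 mm/hr
Therefore the application rate = 15.0 mm/hr.


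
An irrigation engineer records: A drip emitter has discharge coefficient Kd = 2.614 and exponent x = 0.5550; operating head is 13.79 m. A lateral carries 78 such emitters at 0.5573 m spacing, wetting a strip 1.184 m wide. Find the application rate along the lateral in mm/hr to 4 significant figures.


Approach: apply the emitter equation with a lateral mass balance, q = Kd*h^x; Q = n*q; rate = Q/(n*spacing*width).
Step 1 — single emitter flow (q = Kd*h^x):
  q = 2.614 * 13.79^0.5550 = 11.2141 L/hr
Step 2 — total lateral flow: Q = 78 * 11.2141 = 874.698 L/hr
Step 3 — wetted area: A = 78 * 0.5573 * 1.184 = 51.4678 m^2
Step 4 — application rate: Q/A = 874.698/51.4678 = 17.00 mm/hr
Therefore the application rate along the lateral = 17.00 mm/hr.


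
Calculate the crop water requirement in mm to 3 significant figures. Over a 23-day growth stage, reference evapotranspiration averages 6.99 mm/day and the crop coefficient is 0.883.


Approach: apply the crop water requirement relation, CWR = ET0 * Kc * days.
CWR = 6.99 * 0.883 * 23 = 142 mm
Therefore the crop water requirement = 142 mm.


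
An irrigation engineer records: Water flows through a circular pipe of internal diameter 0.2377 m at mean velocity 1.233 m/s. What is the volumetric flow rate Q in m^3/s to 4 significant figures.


Approach: apply the continuity equation for pipe flow, Q = A * v with A = pi*(D/2)^2.
A = pi*(0.2377/2)^2 = 0.0443760 m^2
Q = 0.0443760 * 1.233 = 0.05472 m^3/s
Therefore the volumetric flow rate Q = 0.05472 m^3/s.


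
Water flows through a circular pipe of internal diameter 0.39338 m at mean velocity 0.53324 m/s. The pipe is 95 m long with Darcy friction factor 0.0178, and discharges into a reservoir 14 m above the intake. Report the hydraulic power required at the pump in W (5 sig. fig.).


Approach: apply continuity + Darcy-Weisbach + hydraulic power, Q = A*v; hf = f*(L/D)*(v^2/(2g)); H = static + hf; P = rho*g*Q*H.
Step 1 — flow rate (continuity, Q = A*v):
  A = pi*(0.39338/2)^2 = 0.1215387 m^2
  Q = 0.1215387 * 0.53324 = 0.06480927 m^3/s
Step 2 — friction head loss (Darcy-Weisbach):
  hf = 0.0178 * (95/0.39338) * (0.53324^2 / (2*9.81))
  hf = 0.06229853 m
Step 3 — total head: H = 14 + 0.06229853 = 14.06230 m
Step 4 — hydraulic power (P = rho*g*Q*H):
  P = 1000 * 9.81 * 0.06480927 * 14.06230 = 8940.5 W
Therefore the hydraulic power required at the pump = 8940.5 W.


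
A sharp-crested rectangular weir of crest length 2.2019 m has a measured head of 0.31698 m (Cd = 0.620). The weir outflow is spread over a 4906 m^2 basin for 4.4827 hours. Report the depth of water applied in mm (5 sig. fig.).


Approach: apply the rectangular weir equation with a volume-to-depth conversion, Q = (2/3)*Cd*L*sqrt(2g)*H^1.5; d = Q*t/A * 1000.
Step 1 — weir discharge:
  Q = (2/3)*0.620*2.2019*sqrt(2*9.81)*0.31698^1.5 = 0.7194412 m^3/s
Step 2 — volume: V = 0.7194412 * 4.4827*3600 = 11610.14 m^3
Step 3 — depth: d = V/A * 1000 = 11610.14/4906 * 1000 = 2366.5 mm
Therefore the depth of water applied = 2366.5 mm.


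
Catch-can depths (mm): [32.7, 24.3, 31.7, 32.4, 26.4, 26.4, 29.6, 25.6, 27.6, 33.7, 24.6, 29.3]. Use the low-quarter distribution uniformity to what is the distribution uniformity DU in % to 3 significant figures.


Approach: apply the low-quarter distribution uniformity, DU = (mean of lowest quarter of readings / overall mean)*100.
sorted lowest 3 of 12: [24.3, 24.6, 25.6] -> mean = 24.833 mm
overall mean = 28.692 mm
DU = (24.833/28.692)*100 = 86.6 %
Therefore the distribution uniformity DU = 86.6 %.


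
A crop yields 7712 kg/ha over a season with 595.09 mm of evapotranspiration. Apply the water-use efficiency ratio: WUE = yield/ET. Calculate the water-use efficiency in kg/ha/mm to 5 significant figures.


WUE = 7712 / 595.09 = 12.959 kg/ha/mm
Therefore the water-use efficiency = 12.959 kg/ha/mm.


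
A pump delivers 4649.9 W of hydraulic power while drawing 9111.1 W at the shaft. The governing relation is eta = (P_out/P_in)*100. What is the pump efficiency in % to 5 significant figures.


eta = (4649.9 / 9111.1) * 100 = 51.036 %
Therefore the pump efficiency = 51.036 %.


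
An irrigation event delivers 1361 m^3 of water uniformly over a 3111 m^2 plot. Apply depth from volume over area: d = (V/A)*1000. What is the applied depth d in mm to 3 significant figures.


d = (1361 / 3111) * 1000 = 437 mm
Therefore the applied depth d = 437 mm.


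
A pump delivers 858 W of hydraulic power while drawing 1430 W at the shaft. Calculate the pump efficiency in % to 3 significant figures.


Approach: apply the efficiency ratio, eta = (P_out/P_in)*100.
eta = (858 / 1430) * 100 = 60.0 %
Therefore the pump efficiency = 60.0 %.


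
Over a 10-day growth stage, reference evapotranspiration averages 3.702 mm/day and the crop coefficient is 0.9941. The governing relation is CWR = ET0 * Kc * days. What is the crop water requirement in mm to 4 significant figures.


CWR = 3.702 * 0.9941 * 10 = 36.80 mm
Therefore the crop water requirement = 36.80 mm.


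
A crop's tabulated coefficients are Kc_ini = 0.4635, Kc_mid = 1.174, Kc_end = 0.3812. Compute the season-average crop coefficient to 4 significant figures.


Approach: apply a simple seasonal average, Kc_avg = (Kc_ini + Kc_mid + Kc_end)/3.
Kc_avg = (0.4635 + 1.174 + 0.3812)/3 = 0.6729
Therefore the season-average crop coefficient = 0.6729.


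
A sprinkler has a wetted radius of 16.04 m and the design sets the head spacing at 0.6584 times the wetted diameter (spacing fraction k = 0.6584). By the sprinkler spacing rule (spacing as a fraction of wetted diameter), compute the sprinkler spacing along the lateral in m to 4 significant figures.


Approach: apply the sprinkler spacing rule (spacing as a fraction of wetted diameter), S = k*(2*R).
S = 0.6584 * (2 * 16.04) = 21.12 m
Therefore the sprinkler spacing along the lateral = 21.12 m.


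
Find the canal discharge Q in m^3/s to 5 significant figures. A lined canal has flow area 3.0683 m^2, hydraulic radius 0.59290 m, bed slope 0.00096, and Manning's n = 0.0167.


Approach: apply Manning's equation, Q = (1/n)*A*R^(2/3)*S^(1/2).
Q = (1/0.0167) * 3.0683 * 0.59290^(2/3) * 0.00096^(1/2) = 4.0176 m^3/s
Therefore the canal discharge Q = 4.0176 m^3/s.


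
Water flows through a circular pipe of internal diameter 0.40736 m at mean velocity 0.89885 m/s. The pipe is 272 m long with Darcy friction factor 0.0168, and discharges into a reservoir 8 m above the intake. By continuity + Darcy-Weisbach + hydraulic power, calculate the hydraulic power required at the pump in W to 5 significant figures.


Approach: apply continuity + Darcy-Weisbach + hydraulic power, Q = A*v; hf = f*(L/D)*(v^2/(2g)); H = static + hf; P = rho*g*Q*H.
Step 1 — flow rate (continuity, Q = A*v):
  A = pi*(0.40736/2)^2 = 0.1303307 m^2
  Q = 0.1303307 * 0.89885 = 0.1171477 m^3/s
Step 2 — friction head loss (Darcy-Weisbach):
  hf = 0.0168 * (272/0.40736) * (0.89885^2 / (2*9.81))
  hf = 0.4619290 m
Step 3 — total head: H = 8 + 0.4619290 = 8.461929 m
Step 4 — hydraulic power (P = rho*g*Q*H):
  P = 1000 * 9.81 * 0.1171477 * 8.461929 = 9724.6 W
Therefore the hydraulic power required at the pump = 9724.6 W.


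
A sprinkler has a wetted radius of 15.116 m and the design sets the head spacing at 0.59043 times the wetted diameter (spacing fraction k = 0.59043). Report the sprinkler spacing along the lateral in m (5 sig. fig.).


Approach: apply the sprinkler spacing rule (spacing as a fraction of wetted diameter), S = k*(2*R).
S = 0.59043 * (2 * 15.116) = 17.850 m
Therefore the sprinkler spacing along the lateral = 17.850 m.


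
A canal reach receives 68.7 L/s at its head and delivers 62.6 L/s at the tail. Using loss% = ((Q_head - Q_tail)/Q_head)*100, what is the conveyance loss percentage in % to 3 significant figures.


loss = ((68.7 - 62.6)/68.7)*100 = 8.88 %
Therefore the conveyance loss percentage = 8.88 %.
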